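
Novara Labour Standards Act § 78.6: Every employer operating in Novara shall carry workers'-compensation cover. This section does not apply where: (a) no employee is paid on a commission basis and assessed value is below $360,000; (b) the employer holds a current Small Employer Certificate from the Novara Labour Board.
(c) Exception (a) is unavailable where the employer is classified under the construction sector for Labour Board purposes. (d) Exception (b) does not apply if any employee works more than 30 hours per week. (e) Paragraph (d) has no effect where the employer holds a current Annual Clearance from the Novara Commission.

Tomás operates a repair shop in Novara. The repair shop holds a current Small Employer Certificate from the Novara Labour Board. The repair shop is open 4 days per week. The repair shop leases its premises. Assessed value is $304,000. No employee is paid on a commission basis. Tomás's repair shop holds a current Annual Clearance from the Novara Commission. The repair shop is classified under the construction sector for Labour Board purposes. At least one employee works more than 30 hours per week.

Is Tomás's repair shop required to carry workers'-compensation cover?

No — exception (b) applies; Tomás's repair shop is not required to carry workers'-compensation cover.

Exception (a) is satisfied on its face — no employee is paid on commission; assessed value is $304,000, below the $360,000 limit. But: (c) operates — the repair shop is classified under the construction sector. So (a) is unavailable.
Exception (b)'s conditions are all satisfied: a current Small Employer Certificate is held. Under paragraphs (d)–(e): (d) is engaged (at least one employee exceeds 30 hours/week), but yields to (e): (e) operates against (d): a current Annual Clearance is held. So (b) applies.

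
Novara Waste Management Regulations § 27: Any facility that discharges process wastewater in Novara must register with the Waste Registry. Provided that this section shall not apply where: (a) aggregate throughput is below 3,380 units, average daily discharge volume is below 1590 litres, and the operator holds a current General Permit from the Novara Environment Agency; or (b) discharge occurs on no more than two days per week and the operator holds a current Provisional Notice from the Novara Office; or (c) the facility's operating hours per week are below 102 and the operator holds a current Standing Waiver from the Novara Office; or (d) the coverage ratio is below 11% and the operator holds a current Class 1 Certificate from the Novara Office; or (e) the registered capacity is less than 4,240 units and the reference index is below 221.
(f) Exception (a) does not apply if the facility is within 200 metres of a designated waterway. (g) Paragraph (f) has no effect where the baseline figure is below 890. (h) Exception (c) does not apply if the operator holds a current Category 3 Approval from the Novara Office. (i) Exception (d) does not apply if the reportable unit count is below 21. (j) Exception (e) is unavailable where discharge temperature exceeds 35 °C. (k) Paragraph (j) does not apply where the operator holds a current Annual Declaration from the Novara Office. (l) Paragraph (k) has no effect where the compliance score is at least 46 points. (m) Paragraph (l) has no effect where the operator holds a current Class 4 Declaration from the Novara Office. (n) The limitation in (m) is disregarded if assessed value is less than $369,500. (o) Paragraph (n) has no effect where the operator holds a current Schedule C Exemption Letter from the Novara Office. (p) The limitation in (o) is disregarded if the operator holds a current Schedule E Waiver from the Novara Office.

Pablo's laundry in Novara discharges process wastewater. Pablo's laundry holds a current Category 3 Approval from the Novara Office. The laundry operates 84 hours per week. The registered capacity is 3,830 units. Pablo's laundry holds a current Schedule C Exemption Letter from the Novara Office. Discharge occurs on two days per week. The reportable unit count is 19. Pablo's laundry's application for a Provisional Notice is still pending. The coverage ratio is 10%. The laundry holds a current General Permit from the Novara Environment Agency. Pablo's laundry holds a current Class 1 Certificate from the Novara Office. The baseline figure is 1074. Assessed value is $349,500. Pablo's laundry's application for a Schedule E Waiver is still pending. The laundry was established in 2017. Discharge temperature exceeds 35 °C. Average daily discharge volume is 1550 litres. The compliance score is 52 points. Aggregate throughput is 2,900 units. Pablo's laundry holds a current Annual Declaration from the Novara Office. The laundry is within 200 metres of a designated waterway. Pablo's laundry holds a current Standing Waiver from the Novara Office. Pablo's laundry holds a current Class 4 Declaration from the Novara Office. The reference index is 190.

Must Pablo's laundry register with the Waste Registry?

No — exception (e) applies; Pablo's laundry is not required to register with the Waste Registry.

All of (a)'s requirements are met (aggregate throughput is 2,900 units, below the 3,380 units limit; average daily discharge volume is 1550 litres, below the 1590 litres limit; a current General Permit is held). However, paragraphs (f)–(g) must be considered: (f) operates against (a): the laundry is within 200 m of a designated waterway. (g) is not triggered (the baseline figure is 1,074, not below 890), so (f) stands. (a) is therefore removed.
Exception (b) requires that the operator holds a current Provisional Notice from the Novara Office; but there is no Provisional Notice in force, so (b) is unavailable.
Exception (c) is satisfied on its face — the facility's operating hours per week are 84, below the 102 limit; a current Standing Waiver is held. But applying paragraph (h): (h) operates against (c): a current Category 3 Approval is held. So (c) is unavailable.
Exception (d) is satisfied on its face — the coverage ratio is 10%, below the 11% limit; a current Class 1 Certificate is held. But applying paragraph (i): (i) operates against (d): the reportable unit count is 19, below the 21 limit. (d) is therefore removed.
Exception (e)'s conditions are all satisfied: the registered capacity is 3,830 units, less than the 4,240 units limit; the reference index is 190, below the 221 limit. Applying paragraphs (j)–(p): (j) would limit (e) — discharge temperature exceeds 35 °C — but (k) sets (j) aside: (k) is engaged — a current Annual Declaration is held. (l) applies (the compliance score is 52 points, meeting the 46 points threshold), but yields to (m): (m) operates against (l): a current Class 4 Declaration is held. (n) is triggered (assessed value is $349,500, less than the $369,500 limit), but is displaced by (o): (o) is triggered — a current Schedule C Exemption Letter is held. (p) is not triggered (the Schedule E Waiver is not current), so (o) stands. Exception (e) stands.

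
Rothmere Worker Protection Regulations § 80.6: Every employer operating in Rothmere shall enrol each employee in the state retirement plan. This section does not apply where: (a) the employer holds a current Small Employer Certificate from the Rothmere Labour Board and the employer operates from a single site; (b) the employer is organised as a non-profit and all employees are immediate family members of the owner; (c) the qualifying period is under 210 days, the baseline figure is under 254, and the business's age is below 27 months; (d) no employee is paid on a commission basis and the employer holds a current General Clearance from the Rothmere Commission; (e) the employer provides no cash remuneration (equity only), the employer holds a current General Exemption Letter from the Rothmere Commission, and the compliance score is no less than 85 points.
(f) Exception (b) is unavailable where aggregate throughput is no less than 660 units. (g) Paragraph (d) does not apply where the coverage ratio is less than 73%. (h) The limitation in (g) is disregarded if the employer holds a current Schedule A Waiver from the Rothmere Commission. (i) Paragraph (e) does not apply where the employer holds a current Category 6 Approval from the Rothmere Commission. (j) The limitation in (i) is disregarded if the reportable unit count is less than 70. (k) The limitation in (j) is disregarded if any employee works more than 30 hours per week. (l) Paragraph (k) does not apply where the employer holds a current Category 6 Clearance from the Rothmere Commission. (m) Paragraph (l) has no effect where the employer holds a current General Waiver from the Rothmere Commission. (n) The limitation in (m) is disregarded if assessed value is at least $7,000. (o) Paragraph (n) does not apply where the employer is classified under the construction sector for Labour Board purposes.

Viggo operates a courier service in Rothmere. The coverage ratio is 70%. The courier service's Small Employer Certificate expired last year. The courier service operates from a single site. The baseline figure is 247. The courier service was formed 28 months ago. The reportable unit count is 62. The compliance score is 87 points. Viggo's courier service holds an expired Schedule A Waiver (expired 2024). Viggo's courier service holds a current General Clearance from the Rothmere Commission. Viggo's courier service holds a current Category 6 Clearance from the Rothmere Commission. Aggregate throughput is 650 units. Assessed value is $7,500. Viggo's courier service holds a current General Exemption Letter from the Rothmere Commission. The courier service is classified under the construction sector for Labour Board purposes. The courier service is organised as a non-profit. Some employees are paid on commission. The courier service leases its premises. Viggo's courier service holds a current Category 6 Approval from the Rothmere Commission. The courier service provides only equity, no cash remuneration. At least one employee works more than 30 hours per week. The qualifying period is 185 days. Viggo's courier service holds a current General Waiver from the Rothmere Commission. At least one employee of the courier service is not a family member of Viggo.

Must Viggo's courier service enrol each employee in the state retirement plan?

Exception (a) fails — the Small Employer Certificate has expired.
Exception (b) requires that all employees are immediate family members of the owner; but at least one employee is not a family member, so (b) is unavailable.
Exception (c) does not apply: the business's age is 28 months, not below 27 months.
Exception (d) fails — some employees are paid on commission.
Exception (e)'s conditions are all satisfied: remuneration is equity-only; a current General Exemption Letter is held; the compliance score is 87 points, meeting the 85 points threshold. But applying paragraphs (i)–(o): (i) is engaged — a current Category 6 Approval is held. (j) would limit (i) — the reportable unit count is 62, less than the 70 limit — but (k) sets (j) aside: (k) operates against (j): at least one employee exceeds 30 hours/week. (l) would limit (k) — a current Category 6 Clearance is held — but (m) sets (l) aside: (m) is engaged — a current General Waiver is held. (n) is triggered (assessed value is $7,500, meeting the $7,000 threshold), but is displaced by (o): (o) operates against (n): the courier service is classified under the construction sector. So (e) is unavailable.
No exception applies. The general rule governs.

Yes — Viggo's courier service must enrol each employee in the state retirement plan.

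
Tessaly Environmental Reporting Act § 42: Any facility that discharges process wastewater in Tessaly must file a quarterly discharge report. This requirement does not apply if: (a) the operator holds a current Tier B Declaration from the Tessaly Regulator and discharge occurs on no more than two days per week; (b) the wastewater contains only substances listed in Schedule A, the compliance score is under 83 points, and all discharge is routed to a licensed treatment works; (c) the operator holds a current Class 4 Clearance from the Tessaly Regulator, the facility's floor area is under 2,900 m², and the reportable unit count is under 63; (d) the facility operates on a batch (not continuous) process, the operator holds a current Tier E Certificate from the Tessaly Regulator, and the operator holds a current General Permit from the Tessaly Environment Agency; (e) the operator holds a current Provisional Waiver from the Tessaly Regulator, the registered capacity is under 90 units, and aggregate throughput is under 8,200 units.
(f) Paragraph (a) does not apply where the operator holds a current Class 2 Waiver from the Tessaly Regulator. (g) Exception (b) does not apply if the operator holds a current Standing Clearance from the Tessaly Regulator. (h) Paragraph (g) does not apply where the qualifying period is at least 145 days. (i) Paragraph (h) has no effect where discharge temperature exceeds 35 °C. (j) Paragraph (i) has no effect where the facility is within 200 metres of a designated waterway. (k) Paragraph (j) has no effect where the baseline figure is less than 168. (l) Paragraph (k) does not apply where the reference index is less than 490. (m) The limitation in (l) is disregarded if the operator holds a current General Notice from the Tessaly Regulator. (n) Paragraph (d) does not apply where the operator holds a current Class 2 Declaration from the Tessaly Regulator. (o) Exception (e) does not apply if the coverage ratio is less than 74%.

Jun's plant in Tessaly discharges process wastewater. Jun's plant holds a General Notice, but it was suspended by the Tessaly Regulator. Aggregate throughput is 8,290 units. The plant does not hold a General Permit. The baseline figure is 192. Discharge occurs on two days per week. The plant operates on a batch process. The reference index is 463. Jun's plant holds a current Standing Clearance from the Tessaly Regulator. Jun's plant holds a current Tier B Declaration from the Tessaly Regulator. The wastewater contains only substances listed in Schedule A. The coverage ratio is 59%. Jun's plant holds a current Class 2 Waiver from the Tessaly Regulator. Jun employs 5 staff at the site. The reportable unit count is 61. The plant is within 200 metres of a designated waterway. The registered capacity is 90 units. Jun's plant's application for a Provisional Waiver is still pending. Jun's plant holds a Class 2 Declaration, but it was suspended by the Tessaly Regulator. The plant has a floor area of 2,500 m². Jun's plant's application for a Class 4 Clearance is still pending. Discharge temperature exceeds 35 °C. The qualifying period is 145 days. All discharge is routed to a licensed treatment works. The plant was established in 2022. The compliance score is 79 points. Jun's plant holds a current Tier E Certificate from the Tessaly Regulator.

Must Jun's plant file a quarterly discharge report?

Exception (a) is satisfied on its face — a current Tier B Declaration is held; discharge occurs on no more than two days per week. Turning to paragraph (f): (f) is triggered — a current Class 2 Waiver is held. Exception (a) does not apply.
Exception (b) is satisfied on its face — the wastewater is Schedule-A-only; the compliance score is 79 points, under the 83 points limit; discharge is routed to a licensed treatment works. As to paragraphs (g)–(m): (g) applies (a current Standing Clearance is held), but yields to (h): (h) operates against (g): the qualifying period is 145 days, meeting the 145 days threshold. (i) would limit (h) — discharge temperature exceeds 35 °C — but (j) sets (i) aside: (j) applies — the plant is within 200 m of a designated waterway. (k) does not operate here (the baseline figure is 192, not less than 168), so (j) stands. So (b) applies.
Exception (c) does not apply: no current Class 4 Clearance is held.
Exception (d) does not apply: no General Permit is held.
Exception (e) requires that the operator holds a current Provisional Waiver from the Tessaly Regulator; but no current Provisional Waiver is held, so (e) is unavailable.

No — exception (b) applies; Jun's plant is not required to file a quarterly discharge report.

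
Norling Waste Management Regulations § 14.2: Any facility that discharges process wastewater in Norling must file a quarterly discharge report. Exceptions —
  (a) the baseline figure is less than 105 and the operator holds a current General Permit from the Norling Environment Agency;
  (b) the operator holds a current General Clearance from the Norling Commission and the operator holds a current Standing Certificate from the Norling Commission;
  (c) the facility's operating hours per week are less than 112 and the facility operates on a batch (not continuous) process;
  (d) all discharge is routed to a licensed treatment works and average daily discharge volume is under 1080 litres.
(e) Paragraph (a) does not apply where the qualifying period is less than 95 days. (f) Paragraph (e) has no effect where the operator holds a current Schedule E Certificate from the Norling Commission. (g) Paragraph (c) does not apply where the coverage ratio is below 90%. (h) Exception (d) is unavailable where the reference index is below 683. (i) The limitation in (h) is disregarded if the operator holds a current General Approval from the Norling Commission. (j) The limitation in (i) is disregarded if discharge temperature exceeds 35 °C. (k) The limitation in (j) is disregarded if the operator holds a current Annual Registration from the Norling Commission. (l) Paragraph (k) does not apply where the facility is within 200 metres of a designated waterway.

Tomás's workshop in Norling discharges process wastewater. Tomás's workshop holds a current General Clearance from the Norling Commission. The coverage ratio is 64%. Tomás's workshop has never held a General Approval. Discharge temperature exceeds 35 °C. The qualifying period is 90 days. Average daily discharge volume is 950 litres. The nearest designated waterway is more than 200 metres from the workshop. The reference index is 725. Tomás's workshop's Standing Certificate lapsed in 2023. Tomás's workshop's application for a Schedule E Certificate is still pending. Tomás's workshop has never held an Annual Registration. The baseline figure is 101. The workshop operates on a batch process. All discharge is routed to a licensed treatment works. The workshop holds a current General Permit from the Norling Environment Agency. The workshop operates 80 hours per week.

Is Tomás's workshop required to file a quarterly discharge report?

No — exception (d) applies; Tomás's workshop is not required to file a quarterly discharge report.

Exception (a): the baseline figure is 101, less than the 105 limit; a current General Permit is held — every condition holds. But: (e) operates against (a): the qualifying period is 90 days, less than the 95 days limit. (f), which would lift (e), is inapplicable — there is no Schedule E Certificate in force. So (a) is unavailable.
Exception (b) fails — there is no Standing Certificate in force.
Exception (c) is satisfied on its face — the facility's operating hours per week are 80, less than the 112 limit; the facility operates on a batch process. But: (g) operates — the coverage ratio is 64%, below the 90% limit. (c) is therefore removed.
All of (d)'s requirements are met (discharge is routed to a licensed treatment works; average daily discharge volume is 950 litres, under the 1080 litres limit). As to paragraphs (h)–(l): (h) is inapplicable — the reference index is 725, not below 683. Exception (d) stands.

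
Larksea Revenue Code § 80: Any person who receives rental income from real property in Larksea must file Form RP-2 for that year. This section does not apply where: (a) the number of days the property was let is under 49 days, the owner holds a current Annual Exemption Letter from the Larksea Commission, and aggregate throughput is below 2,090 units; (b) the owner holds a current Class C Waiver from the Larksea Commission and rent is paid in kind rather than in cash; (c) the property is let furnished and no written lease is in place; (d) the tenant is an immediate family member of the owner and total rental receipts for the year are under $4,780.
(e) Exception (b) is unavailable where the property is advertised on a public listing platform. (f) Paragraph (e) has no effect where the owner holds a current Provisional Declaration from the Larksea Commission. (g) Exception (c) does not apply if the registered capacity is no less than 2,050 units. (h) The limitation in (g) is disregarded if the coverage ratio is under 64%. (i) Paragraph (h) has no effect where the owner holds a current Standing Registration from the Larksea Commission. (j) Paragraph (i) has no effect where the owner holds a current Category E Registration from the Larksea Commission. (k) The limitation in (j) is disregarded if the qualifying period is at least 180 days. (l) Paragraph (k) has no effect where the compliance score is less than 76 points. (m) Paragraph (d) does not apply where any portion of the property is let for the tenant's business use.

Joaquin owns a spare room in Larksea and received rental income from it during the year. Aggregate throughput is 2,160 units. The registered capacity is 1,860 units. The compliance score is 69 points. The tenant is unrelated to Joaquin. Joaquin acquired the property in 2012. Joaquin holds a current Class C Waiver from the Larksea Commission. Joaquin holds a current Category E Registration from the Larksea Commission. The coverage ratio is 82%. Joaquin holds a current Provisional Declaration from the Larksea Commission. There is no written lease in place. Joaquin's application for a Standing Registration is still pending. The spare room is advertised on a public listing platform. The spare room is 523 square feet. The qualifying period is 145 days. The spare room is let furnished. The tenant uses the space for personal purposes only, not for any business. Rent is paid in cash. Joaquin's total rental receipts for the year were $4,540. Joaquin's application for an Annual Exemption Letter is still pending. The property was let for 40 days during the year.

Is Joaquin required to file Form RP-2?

No — exception (c) applies; Joaquin is not required to file Form RP-2.

Exception (a) requires that the owner holds a current Annual Exemption Letter from the Larksea Commission; but the Annual Exemption Letter is not current, so (a) is unavailable.
Exception (b) does not apply: rent is paid in cash.
Exception (c)'s conditions are all satisfied: the property is let furnished; there is no written lease. Applying paragraphs (g)–(l): (g), which would limit (c), is not engaged: the registered capacity is 1,860 units, short of 2,050 units. (c) remains available.
Exception (d) does not apply: the tenant is unrelated to the owner.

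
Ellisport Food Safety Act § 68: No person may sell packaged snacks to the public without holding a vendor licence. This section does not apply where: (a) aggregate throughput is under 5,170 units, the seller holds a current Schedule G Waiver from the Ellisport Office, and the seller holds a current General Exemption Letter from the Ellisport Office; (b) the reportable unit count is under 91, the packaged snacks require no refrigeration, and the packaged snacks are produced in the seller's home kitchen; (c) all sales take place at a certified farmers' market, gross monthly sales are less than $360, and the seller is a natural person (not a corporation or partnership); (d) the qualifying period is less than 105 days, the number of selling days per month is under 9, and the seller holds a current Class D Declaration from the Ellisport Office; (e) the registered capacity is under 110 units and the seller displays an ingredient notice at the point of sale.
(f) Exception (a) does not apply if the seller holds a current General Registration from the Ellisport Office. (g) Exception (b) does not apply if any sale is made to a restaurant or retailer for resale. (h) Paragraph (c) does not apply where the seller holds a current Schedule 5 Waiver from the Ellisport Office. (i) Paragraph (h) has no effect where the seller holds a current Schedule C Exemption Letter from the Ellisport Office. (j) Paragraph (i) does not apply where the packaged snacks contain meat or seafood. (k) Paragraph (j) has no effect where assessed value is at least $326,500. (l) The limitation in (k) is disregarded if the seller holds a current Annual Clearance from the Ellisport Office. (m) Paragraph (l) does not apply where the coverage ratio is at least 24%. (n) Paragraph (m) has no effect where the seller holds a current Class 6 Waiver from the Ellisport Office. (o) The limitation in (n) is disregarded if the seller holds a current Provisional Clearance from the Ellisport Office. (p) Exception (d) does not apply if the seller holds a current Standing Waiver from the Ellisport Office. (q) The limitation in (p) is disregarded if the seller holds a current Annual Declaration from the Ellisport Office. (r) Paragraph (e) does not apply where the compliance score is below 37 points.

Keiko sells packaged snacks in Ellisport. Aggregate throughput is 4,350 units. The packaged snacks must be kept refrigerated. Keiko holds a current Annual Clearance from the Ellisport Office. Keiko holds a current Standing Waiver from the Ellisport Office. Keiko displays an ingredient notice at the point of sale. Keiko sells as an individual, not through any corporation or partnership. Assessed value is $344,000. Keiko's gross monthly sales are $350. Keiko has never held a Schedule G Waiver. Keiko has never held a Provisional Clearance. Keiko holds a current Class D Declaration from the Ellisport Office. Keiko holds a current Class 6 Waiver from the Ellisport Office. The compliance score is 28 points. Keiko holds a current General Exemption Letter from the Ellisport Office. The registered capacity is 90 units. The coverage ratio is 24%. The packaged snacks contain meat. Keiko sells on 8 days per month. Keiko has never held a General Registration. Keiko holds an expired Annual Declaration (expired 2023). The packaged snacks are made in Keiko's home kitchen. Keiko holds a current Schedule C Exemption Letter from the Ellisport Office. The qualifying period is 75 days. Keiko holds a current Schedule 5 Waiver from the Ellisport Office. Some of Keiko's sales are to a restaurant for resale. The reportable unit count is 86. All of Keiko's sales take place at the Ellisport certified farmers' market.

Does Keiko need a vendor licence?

Yes — Keiko must hold a vendor licence.

Exception (a) requires that the seller holds a current Schedule G Waiver from the Ellisport Office; but there is no Schedule G Waiver in force, so (a) is unavailable.
Exception (b) requires that the packaged snacks require no refrigeration; but the packaged snacks require refrigeration, so (b) is unavailable.
All of (c)'s requirements are met (all sales are at a certified farmers' market; gross monthly sales are $350, less than the $360 limit; the seller is a natural person). But applying paragraphs (h)–(o): (h) operates — a current Schedule 5 Waiver is held. (i) is engaged (a current Schedule C Exemption Letter is held), but is itself disapplied by (j): (j) operates against (i): the packaged snacks contain meat. (k) would limit (j) — assessed value is $344,000, meeting the $326,500 threshold — but (l) sets (k) aside: (l) operates against (k): a current Annual Clearance is held. (m) is engaged (the coverage ratio is 24%, meeting the 24% threshold), but yields to (n): (n) is engaged — a current Class 6 Waiver is held. (o), which would lift (n), does not operate here — the Provisional Clearance is not current. So (c) is unavailable.
Exception (d)'s conditions are all satisfied: the qualifying period is 75 days, less than the 105 days limit; the number of selling days per month is 8, under the 9 limit; a current Class D Declaration is held. However, paragraphs (p)–(q) must be considered: (p) is engaged — a current Standing Waiver is held. (q) is not triggered (there is no Annual Declaration in force), so (p) stands. Exception (d) does not apply.
Exception (e)'s conditions are all satisfied: the registered capacity is 90 units, under the 110 units limit; an ingredient notice is displayed. But applying paragraph (r): (r) operates against (e): the compliance score is 28 points, below the 37 points limit. (e) is therefore removed.
Every exception is unavailable, so the rule governs.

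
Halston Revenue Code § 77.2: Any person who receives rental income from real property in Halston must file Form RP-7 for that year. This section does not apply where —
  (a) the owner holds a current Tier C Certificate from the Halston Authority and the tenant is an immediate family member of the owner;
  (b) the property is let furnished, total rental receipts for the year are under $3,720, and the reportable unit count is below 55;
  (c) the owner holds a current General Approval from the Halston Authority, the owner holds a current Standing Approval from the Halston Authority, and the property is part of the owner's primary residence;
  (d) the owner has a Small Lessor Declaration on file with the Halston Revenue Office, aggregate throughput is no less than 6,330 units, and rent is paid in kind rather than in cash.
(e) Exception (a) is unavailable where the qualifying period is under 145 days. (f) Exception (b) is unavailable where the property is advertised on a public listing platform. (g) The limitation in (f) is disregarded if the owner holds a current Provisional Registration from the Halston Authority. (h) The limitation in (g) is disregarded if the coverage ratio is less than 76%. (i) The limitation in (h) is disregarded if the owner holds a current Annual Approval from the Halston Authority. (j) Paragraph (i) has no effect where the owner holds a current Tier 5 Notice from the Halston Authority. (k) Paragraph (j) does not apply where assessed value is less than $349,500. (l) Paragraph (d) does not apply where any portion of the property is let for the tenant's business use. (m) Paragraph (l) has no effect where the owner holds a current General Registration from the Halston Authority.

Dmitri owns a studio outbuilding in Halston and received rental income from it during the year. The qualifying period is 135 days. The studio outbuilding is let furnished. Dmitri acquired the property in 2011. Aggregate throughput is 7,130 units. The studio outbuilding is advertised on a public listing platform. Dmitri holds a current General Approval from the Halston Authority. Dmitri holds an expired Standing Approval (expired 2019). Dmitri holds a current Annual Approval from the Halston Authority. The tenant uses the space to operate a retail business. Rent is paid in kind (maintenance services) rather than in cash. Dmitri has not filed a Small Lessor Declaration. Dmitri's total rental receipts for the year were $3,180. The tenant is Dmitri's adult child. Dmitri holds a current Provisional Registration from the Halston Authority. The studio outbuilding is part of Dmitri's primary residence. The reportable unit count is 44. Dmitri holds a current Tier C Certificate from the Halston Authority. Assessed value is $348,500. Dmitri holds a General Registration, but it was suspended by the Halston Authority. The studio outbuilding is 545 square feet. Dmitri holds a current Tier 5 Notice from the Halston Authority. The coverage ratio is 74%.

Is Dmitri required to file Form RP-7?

Exception (a) is satisfied on its face — a current Tier C Certificate is held; the tenant is an immediate family member. But applying paragraph (e): (e) operates — the qualifying period is 135 days, under the 145 days limit. So (a) is unavailable.
All of (b)'s requirements are met (the property is let furnished; total rental receipts for the year are $3,180, under the $3,720 limit; the reportable unit count is 44, below the 55 limit). As to paragraphs (f)–(k): (f) would limit (b) — the property is publicly advertised — but (g) sets (f) aside: (g) operates against (f): a current Provisional Registration is held. (h) would limit (g) — the coverage ratio is 74%, less than the 76% limit — but (i) sets (h) aside: (i) operates against (h): a current Annual Approval is held. (j) applies (a current Tier 5 Notice is held), but is overridden by (k): (k) is triggered — assessed value is $348,500, less than the $349,500 limit. Exception (b) stands.
Exception (c) does not apply: no current Standing Approval is held.
Exception (d) does not apply: no Small Lessor Declaration is on file.

No — exception (b) applies; Dmitri is not required to file Form RP-7.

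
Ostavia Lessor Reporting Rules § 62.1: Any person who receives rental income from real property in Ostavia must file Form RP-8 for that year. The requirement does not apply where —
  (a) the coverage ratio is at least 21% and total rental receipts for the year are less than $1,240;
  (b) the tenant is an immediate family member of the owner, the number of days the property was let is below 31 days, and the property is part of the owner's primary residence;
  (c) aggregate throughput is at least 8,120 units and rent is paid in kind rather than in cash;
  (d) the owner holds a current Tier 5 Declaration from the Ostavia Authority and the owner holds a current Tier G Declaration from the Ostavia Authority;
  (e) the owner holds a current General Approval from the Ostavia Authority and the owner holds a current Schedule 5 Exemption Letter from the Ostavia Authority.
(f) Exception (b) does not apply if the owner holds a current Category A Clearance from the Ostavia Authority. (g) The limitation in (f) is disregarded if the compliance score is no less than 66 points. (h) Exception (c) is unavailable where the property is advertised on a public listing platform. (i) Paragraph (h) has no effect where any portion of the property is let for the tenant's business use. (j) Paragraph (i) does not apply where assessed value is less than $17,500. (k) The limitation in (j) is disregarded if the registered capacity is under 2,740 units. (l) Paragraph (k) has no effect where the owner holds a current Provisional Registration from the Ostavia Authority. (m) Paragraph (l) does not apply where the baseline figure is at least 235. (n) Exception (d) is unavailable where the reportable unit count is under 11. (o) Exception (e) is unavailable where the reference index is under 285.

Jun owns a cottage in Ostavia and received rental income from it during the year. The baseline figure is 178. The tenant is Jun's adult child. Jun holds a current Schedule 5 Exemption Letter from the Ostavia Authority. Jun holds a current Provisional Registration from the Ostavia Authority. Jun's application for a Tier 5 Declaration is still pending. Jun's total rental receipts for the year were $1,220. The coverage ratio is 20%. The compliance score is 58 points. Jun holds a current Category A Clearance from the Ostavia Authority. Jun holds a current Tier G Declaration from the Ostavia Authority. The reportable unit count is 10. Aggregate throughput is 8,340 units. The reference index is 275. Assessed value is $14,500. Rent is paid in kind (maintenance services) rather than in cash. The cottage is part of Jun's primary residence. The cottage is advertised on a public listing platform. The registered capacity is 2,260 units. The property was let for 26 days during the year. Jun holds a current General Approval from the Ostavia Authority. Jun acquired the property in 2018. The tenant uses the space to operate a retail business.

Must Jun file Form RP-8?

Yes — Jun must file Form RP-8.

Exception (a) does not apply: the coverage ratio is 20%, short of 21%.
All of (b)'s requirements are met (the tenant is an immediate family member; the number of days the property was let is 26 days, below the 31 days limit; the cottage is part of the primary residence). But: (f) operates against (b): a current Category A Clearance is held. (g), which would lift (f), is not engaged — the compliance score is 58 points, short of 66 points. (b) is therefore removed.
Exception (c) is satisfied on its face — aggregate throughput is 8,340 units, meeting the 8,120 units threshold; rent is paid in kind. But applying paragraphs (h)–(m): (h) operates against (c): the property is publicly advertised. (i) would limit (h) — the space is let for business use — but (j) sets (i) aside: (j) is engaged — assessed value is $14,500, less than the $17,500 limit. (k) would limit (j) — the registered capacity is 2,260 units, under the 2,740 units limit — but (l) sets (k) aside: (l) operates against (k): a current Provisional Registration is held. (m), which would lift (l), is not triggered — the baseline figure is 178, short of 235. Exception (c) does not apply.
Exception (d) does not apply: no current Tier 5 Declaration is held.
All of (e)'s requirements are met (a current General Approval is held; a current Schedule 5 Exemption Letter is held). But: (o) is triggered — the reference index is 275, under the 285 limit. (e) is therefore removed.
No exception displaces § 62.1.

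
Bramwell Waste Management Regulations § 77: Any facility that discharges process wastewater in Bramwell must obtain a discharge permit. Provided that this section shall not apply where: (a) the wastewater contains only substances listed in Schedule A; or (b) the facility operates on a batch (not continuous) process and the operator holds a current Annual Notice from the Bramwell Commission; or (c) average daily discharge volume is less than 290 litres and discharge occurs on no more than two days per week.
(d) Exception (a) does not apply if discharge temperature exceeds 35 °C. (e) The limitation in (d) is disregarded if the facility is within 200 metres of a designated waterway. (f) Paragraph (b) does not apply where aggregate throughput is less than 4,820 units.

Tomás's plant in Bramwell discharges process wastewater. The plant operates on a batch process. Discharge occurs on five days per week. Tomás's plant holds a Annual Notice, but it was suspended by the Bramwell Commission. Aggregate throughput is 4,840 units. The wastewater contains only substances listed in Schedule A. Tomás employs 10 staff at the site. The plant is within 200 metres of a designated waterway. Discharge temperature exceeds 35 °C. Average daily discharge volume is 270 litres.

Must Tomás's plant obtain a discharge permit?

Exception (a) is satisfied on its face — the wastewater is Schedule-A-only. Considering the limiting provisions: (d) would limit (a) — discharge temperature exceeds 35 °C — but (e) sets (d) aside: (e) operates against (d): the plant is within 200 m of a designated waterway. (a) remains available.
Exception (b) requires that the operator holds a current Annual Notice from the Bramwell Commission; but there is no Annual Notice in force, so (b) is unavailable.
Exception (c) requires that discharge occurs on no more than two days per week; but discharge occurs on five days per week, so (c) is unavailable.

No — exception (a) applies; Tomás's plant is not required to obtain a discharge permit.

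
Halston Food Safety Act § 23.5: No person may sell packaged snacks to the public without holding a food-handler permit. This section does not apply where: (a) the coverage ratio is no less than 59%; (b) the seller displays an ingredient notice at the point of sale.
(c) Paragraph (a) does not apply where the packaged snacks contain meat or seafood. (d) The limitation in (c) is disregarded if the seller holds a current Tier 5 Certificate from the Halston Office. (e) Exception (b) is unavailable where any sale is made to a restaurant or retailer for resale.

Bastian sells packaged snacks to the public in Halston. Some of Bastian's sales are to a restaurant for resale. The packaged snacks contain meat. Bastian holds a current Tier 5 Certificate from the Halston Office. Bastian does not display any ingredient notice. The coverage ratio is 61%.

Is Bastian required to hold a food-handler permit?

All of (a)'s requirements are met (the coverage ratio is 61%, meeting the 59% threshold). As to paragraphs (c)–(d): (c) would limit (a) — the packaged snacks contain meat — but (d) sets (c) aside: (d) operates against (c): a current Tier 5 Certificate is held. Exception (a) stands.
Exception (b) requires that the seller displays an ingredient notice at the point of sale; but no ingredient notice is displayed, so (b) is unavailable.

No — exception (a) applies; Bastian is not required to hold a food-handler permit.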